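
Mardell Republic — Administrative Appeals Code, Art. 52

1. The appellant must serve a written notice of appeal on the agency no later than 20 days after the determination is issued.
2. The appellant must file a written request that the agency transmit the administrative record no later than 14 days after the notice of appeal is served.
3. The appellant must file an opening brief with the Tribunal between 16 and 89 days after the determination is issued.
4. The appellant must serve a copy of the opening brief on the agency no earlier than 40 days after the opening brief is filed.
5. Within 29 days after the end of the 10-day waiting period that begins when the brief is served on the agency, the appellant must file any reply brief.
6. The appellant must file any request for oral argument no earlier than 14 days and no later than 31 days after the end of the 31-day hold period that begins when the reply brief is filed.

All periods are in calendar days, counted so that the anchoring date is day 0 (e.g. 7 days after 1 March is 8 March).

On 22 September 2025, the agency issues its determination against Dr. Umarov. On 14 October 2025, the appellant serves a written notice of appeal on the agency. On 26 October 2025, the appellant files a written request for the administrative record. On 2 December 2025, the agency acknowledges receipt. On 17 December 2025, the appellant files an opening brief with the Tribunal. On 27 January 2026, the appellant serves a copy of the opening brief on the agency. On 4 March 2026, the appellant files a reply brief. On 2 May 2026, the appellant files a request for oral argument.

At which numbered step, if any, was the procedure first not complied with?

Step 1

Step 1: 20 days after 22 September 2025 (when the determination is issued) is 12 October 2025; not done until 14 October 2025, 2 days after the deadline.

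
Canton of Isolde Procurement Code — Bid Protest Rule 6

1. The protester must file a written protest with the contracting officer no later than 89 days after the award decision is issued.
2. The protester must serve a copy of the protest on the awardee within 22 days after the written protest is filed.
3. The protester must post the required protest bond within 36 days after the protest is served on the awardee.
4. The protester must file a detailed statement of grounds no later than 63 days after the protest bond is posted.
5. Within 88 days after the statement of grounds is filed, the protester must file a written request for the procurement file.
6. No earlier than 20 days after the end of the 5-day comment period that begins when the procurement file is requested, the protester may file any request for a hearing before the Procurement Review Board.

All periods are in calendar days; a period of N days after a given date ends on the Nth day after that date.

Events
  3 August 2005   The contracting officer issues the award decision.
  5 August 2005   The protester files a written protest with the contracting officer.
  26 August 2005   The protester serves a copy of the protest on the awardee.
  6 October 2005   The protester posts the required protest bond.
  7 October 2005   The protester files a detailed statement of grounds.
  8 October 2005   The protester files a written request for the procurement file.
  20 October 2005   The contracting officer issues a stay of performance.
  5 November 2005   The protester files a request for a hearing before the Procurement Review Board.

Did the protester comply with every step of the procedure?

No

(1) due by 3 August 2005 + 89 days = 31 October 2005; completed 5 August 2005, before the deadline.
(2) due by 5 August 2005 + 22 days = 27 August 2005; done 26 August 2005 — timely.
(3) due by 26 August 2005 + 36 days = 1 October 2005; done 6 October 2005 — 5 days late.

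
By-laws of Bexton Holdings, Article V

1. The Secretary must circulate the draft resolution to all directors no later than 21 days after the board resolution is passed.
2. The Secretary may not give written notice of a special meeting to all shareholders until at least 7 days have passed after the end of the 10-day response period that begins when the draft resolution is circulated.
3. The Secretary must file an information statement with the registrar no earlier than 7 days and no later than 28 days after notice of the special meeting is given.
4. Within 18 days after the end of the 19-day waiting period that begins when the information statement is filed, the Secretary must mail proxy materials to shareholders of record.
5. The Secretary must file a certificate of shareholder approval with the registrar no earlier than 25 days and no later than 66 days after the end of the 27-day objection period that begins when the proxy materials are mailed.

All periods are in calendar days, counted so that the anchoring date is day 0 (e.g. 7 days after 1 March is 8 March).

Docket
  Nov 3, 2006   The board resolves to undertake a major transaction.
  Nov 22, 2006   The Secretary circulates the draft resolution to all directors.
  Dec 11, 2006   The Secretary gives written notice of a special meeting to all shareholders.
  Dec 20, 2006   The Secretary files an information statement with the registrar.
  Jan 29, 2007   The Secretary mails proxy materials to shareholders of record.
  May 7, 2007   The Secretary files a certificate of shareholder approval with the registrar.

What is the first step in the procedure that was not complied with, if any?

(1) due by Nov 3, 2006 + 21 days = Nov 24, 2006; completed Nov 22, 2006, before the deadline.
(2) permitted from Dec 2, 2006 + 7 days = Dec 9, 2006 onward; done Dec 11, 2006 — permitted.
(3) the permitted window runs from Dec 11, 2006 + 7 = Dec 18, 2006 to Dec 11, 2006 + 28 = Jan 8, 2007; Dec 20, 2006 falls inside that range.
(4) due by Jan 8, 2007 + 18 days = Jan 26, 2007; Jan 29, 2007 misses that deadline by 3 days.
No need to go further; step 4 was not satisfied.

Step 4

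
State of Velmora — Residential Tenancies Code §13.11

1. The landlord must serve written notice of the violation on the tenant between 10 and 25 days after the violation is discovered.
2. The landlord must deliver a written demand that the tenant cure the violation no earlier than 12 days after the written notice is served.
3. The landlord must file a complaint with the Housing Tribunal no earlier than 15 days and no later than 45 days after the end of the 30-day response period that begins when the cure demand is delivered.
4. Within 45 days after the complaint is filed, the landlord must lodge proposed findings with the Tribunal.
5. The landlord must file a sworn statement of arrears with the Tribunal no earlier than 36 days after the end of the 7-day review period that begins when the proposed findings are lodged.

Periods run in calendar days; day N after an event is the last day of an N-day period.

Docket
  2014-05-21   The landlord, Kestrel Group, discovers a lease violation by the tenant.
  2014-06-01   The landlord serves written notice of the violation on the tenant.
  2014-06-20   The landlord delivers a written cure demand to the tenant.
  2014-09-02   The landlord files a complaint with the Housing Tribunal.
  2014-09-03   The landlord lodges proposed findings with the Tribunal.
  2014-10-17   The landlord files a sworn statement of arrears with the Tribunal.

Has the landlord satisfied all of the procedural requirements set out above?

Yes

(1) the permitted window runs from 2014-05-21 + 10 = 2014-05-31 to 2014-05-21 + 25 = 2014-06-15; 2014-06-01 falls inside that range.
(2) permitted from 2014-06-01 + 12 days = 2014-06-13 onward; done 2014-06-20 — permitted.
(3) the permitted window runs from 2014-07-20 + 15 = 2014-08-04 to 2014-07-20 + 45 = 2014-09-03; done 2014-09-02 — within the window.
(4) due by 2014-09-02 + 45 days = 2014-10-17; 2014-09-03 is within that limit.
(5) permitted from 2014-09-10 + 36 days = 2014-10-16 onward; done 2014-10-17, after the minimum wait.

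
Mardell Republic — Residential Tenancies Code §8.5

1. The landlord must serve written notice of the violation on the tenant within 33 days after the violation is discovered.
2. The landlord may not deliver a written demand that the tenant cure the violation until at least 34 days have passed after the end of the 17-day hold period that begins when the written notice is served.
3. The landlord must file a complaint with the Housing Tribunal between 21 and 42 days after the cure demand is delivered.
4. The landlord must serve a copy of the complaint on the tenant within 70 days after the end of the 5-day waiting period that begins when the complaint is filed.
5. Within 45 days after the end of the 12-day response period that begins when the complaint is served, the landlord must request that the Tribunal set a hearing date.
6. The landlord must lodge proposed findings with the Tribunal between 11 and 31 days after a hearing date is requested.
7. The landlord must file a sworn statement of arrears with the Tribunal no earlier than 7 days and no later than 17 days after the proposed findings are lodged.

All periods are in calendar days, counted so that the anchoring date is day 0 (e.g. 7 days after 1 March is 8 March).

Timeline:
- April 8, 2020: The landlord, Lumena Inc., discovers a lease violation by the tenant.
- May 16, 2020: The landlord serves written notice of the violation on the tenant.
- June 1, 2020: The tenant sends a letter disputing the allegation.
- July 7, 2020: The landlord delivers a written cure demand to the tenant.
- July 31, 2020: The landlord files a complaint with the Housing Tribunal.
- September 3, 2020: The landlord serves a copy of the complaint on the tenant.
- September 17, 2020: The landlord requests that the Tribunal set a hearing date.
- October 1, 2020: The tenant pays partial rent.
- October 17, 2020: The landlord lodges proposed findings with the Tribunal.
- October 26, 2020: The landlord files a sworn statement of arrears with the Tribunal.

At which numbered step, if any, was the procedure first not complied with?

(1) due by April 8, 2020 + 33 days = May 11, 2020; done May 16, 2020 — 5 days late.

Step 1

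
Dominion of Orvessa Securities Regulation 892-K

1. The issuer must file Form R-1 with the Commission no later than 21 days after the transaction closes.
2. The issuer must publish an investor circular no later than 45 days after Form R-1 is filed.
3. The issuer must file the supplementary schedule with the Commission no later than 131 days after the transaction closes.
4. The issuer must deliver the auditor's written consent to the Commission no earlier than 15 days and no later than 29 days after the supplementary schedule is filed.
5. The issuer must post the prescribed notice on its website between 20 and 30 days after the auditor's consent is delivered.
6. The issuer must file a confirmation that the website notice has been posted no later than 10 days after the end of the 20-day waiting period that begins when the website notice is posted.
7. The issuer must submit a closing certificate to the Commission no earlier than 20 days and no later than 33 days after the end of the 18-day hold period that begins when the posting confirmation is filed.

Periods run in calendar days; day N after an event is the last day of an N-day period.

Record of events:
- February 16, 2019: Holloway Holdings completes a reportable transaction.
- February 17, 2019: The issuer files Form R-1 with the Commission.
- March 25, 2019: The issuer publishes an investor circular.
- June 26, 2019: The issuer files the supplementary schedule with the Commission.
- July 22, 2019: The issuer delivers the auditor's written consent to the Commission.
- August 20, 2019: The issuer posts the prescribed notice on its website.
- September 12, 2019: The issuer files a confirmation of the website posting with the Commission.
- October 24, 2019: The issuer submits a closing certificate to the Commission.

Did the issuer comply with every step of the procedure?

Yes

(1) due by February 16, 2019 + 21 days = March 9, 2019; completed February 17, 2019, before the deadline.
(2) due by February 17, 2019 + 45 days = April 3, 2019; done March 25, 2019 — timely.
(3) due by February 16, 2019 + 131 days = June 27, 2019; completed June 26, 2019, before the deadline.
(4) the permitted window runs from June 26, 2019 + 15 = July 11, 2019 to June 26, 2019 + 29 = July 25, 2019; done July 22, 2019, which is between those dates.
(5) the permitted window runs from July 22, 2019 + 20 = August 11, 2019 to July 22, 2019 + 30 = August 21, 2019; August 20, 2019 falls inside that range.
(6) due by September 9, 2019 + 10 days = September 19, 2019; September 12, 2019 is within that limit.
(7) the permitted window runs from September 30, 2019 + 20 = October 20, 2019 to September 30, 2019 + 33 = November 2, 2019; done October 24, 2019 — within the window.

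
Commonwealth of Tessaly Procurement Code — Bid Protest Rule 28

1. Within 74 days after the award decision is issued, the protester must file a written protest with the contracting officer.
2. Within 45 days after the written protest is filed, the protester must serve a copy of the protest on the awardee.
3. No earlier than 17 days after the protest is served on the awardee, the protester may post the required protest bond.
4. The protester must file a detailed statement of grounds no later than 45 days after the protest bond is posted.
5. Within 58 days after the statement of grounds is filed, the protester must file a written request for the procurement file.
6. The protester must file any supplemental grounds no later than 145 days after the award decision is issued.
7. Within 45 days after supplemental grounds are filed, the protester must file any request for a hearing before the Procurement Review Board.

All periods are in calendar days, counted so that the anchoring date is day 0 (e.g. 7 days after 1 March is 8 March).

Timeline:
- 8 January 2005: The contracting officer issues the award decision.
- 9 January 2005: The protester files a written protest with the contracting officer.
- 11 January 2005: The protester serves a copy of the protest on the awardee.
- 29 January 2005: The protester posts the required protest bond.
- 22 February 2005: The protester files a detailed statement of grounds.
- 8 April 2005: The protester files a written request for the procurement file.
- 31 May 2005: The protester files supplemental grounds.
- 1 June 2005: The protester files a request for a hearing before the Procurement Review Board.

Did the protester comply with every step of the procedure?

Step 1: 74 days after 8 January 2005 (when the award decision is issued) is 23 March 2005; completed 9 January 2005, before the deadline.
Step 2: 45 days after 9 January 2005 (when the written protest is filed) is 23 February 2005; done 11 January 2005 — timely.
Step 3: the earliest permitted date is 17 days after 11 January 2005 (when the protest is served on the awardee), i.e. 28 January 2005; done 29 January 2005, after the minimum wait.
Step 4: 45 days after 29 January 2005 (when the protest bond is posted) is 15 March 2005; completed 22 February 2005, before the deadline.
Step 5: 58 days after 22 February 2005 (when the statement of grounds is filed) is 21 April 2005; done 8 April 2005 — timely.
Step 6: 145 days after 8 January 2005 (when the award decision is issued) is 2 June 2005; 31 May 2005 is within that limit.
Step 7: 45 days after 31 May 2005 (when supplemental grounds are filed) is 15 July 2005; done 1 June 2005 — timely.

Yes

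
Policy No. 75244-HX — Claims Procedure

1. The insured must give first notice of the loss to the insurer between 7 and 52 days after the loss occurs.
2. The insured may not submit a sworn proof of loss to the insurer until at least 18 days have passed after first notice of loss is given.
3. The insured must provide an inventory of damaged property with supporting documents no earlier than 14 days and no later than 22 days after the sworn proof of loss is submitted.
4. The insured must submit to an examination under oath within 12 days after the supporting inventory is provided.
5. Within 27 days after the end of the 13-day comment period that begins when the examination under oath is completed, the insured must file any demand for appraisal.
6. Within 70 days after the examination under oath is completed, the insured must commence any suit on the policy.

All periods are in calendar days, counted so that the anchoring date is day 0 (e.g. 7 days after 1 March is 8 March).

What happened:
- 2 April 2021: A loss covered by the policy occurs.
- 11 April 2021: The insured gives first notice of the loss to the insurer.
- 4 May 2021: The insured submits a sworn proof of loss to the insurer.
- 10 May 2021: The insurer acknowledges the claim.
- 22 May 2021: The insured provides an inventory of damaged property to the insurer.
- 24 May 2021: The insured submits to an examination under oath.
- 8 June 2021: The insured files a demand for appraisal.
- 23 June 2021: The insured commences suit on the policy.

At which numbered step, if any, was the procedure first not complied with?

Step 1 — 7 and 52 days from 2 April 2021 (when the loss occurs) are 9 April 2021 and 24 May 2021 respectively; 11 April 2021 falls inside that range.
Step 2 — must wait 18 days from 11 April 2021 (when first notice of loss is given), so not before 29 April 2021; done 4 May 2021 — permitted.
Step 3 — 14 and 22 days from 4 May 2021 (when the sworn proof of loss is submitted) are 18 May 2021 and 26 May 2021 respectively; done 22 May 2021, which is between those dates.
Step 4 — counting 12 days from 22 May 2021 (when the supporting inventory is provided) gives a deadline of 3 June 2021; completed 24 May 2021, before the deadline.
Step 5 — counting 27 days from 6 June 2021 (end of the 13-day comment period, which began when the examination under oath is completed on 24 May 2021) gives a deadline of 3 July 2021; 8 June 2021 is within that limit.
Step 6 — counting 70 days from 24 May 2021 (when the examination under oath is completed) gives a deadline of 2 August 2021; 23 June 2021 is within that limit.

None — every step was satisfied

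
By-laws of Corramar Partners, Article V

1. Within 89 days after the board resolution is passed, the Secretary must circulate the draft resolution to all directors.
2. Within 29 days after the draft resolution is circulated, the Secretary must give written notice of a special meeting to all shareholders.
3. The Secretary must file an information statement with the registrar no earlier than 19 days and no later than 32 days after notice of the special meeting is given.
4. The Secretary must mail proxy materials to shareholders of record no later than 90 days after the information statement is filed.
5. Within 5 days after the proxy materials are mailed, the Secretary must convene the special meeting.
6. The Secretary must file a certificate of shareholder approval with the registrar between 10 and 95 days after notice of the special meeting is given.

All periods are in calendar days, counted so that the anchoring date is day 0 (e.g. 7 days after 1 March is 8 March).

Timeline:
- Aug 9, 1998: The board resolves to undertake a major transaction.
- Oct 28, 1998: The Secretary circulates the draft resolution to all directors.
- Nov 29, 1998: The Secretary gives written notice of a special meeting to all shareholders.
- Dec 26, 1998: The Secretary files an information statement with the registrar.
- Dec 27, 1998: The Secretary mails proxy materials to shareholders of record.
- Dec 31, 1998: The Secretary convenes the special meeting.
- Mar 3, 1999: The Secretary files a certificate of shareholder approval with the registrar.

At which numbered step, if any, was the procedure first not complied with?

Step 1: 89 days after Aug 9, 1998 (when the board resolution is passed) is Nov 6, 1998; Oct 28, 1998 is within that limit.
Step 2: 29 days after Oct 28, 1998 (when the draft resolution is circulated) is Nov 26, 1998; done Nov 29, 1998 — 3 days late.
Later steps need not be reached.

Step 2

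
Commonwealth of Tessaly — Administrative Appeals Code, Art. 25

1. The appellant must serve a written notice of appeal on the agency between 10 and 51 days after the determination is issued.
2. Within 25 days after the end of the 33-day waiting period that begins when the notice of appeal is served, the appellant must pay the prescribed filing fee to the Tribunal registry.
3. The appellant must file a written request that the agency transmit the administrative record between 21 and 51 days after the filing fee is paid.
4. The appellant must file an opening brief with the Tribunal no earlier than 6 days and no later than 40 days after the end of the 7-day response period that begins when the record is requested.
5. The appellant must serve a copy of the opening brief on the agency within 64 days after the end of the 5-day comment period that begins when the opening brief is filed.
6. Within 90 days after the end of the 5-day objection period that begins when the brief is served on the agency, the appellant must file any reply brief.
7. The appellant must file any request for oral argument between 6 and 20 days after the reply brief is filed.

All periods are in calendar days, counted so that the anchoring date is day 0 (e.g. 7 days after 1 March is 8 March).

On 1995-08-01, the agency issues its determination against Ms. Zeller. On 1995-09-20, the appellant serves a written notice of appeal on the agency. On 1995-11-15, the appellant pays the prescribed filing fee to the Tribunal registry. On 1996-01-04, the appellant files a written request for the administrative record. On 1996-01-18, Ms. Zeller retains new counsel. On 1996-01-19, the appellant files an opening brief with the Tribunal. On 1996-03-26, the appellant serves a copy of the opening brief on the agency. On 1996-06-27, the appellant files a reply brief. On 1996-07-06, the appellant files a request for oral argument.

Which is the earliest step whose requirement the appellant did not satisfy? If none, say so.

None — every step was satisfied

Step 1: the window is 10–51 days after 1995-08-01 (when the determination is issued), so 1995-08-11 through 1995-09-21; done 1995-09-20 — within the window.
Step 2: 25 days after 1995-10-23 (end of the 33-day waiting period, which began when the notice of appeal is served on 1995-09-20) is 1995-11-17; completed 1995-11-15, before the deadline.
Step 3: the window is 21–51 days after 1995-11-15 (when the filing fee is paid), so 1995-12-06 through 1996-01-05; done 1996-01-04 — within the window.
Step 4: the window is 6–40 days after 1996-01-11 (end of the 7-day response period, which began when the record is requested on 1996-01-04), so 1996-01-17 through 1996-02-20; done 1996-01-19 — within the window.
Step 5: 64 days after 1996-01-24 (end of the 5-day comment period, which began when the opening brief is filed on 1996-01-19) is 1996-03-28; 1996-03-26 is within that limit.
Step 6: 90 days after 1996-03-31 (end of the 5-day objection period, which began when the brief is served on the agency on 1996-03-26) is 1996-06-29; completed 1996-06-27, before the deadline.
Step 7: the window is 6–20 days after 1996-06-27 (when the reply brief is filed), so 1996-07-03 through 1996-07-17; 1996-07-06 falls inside that range.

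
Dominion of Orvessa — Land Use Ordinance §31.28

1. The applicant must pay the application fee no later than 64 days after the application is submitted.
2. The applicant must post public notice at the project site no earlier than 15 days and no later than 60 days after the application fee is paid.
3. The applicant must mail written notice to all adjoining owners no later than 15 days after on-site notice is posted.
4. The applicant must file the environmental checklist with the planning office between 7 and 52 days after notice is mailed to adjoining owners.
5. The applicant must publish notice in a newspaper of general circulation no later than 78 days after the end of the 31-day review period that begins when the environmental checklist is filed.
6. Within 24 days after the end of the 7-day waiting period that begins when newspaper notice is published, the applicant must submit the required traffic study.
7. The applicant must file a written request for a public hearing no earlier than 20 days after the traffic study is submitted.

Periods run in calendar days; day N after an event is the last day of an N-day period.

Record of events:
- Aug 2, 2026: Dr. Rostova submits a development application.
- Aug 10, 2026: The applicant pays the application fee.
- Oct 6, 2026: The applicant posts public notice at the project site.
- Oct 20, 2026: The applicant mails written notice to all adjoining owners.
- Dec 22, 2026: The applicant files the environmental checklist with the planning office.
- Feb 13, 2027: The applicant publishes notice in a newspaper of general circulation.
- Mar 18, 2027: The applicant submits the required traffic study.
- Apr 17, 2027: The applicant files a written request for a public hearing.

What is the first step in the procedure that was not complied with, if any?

Step 4

Step 1: 64 days after Aug 2, 2026 (when the application is submitted) is Oct 5, 2026; Aug 10, 2026 is within that limit.
Step 2: the window is 15–60 days after Aug 10, 2026 (when the application fee is paid), so Aug 25, 2026 through Oct 9, 2026; Oct 6, 2026 falls inside that range.
Step 3: 15 days after Oct 6, 2026 (when on-site notice is posted) is Oct 21, 2026; Oct 20, 2026 is within that limit.
Step 4: the window is 7–52 days after Oct 20, 2026 (when notice is mailed to adjoining owners), so Oct 27, 2026 through Dec 11, 2026; done Dec 22, 2026 — 11 days after the window closed.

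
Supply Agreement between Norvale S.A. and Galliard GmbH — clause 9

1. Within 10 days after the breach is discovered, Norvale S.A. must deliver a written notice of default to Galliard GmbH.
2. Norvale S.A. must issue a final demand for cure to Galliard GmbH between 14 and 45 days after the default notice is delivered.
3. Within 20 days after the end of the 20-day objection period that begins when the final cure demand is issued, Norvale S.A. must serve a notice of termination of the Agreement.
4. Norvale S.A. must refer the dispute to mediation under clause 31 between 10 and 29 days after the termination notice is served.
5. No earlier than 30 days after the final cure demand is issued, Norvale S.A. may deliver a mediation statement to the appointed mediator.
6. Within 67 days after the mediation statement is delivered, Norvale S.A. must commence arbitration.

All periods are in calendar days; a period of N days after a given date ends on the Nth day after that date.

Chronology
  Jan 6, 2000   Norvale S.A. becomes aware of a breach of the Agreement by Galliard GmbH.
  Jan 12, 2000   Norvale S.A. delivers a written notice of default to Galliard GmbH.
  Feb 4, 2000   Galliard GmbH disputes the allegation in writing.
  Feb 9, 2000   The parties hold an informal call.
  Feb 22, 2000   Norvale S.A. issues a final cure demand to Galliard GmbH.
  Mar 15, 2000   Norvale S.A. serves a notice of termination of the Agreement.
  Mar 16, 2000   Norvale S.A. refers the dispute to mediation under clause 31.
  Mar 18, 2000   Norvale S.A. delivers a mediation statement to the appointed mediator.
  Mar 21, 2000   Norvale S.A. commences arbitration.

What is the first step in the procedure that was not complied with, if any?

Step 1: 10 days after Jan 6, 2000 (when the breach is discovered) is Jan 16, 2000; completed Jan 12, 2000, before the deadline.
Step 2: the window is 14–45 days after Jan 12, 2000 (when the default notice is delivered), so Jan 26, 2000 through Feb 26, 2000; done Feb 22, 2000, which is between those dates.
Step 3: 20 days after Mar 13, 2000 (end of the 20-day objection period, which began when the final cure demand is issued on Feb 22, 2000) is Apr 2, 2000; done Mar 15, 2000 — timely.
Step 4: the window is 10–29 days after Mar 15, 2000 (when the termination notice is served), so Mar 25, 2000 through Apr 13, 2000; Mar 16, 2000 is 9 days too early.

Step 4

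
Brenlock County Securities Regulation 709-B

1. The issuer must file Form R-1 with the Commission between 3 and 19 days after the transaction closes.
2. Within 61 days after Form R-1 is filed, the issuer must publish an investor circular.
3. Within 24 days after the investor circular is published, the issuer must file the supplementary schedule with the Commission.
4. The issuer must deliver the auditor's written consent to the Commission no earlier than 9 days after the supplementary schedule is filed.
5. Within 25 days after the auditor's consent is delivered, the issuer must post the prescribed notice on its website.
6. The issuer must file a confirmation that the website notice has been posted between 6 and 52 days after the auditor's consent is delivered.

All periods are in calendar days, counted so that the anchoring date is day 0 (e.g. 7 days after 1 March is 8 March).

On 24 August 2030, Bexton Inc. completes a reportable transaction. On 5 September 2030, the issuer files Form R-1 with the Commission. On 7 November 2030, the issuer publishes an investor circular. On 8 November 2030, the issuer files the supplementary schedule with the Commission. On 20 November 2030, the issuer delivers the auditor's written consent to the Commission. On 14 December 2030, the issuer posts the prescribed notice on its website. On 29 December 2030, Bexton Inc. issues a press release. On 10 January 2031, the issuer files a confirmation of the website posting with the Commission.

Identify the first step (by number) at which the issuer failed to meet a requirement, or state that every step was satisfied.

Step 2

Step 1: the window is 3–19 days after 24 August 2030 (when the transaction closes), so 27 August 2030 through 12 September 2030; done 5 September 2030, which is between those dates.
Step 2: 61 days after 5 September 2030 (when Form R-1 is filed) is 5 November 2030; done 7 November 2030 — 2 days late.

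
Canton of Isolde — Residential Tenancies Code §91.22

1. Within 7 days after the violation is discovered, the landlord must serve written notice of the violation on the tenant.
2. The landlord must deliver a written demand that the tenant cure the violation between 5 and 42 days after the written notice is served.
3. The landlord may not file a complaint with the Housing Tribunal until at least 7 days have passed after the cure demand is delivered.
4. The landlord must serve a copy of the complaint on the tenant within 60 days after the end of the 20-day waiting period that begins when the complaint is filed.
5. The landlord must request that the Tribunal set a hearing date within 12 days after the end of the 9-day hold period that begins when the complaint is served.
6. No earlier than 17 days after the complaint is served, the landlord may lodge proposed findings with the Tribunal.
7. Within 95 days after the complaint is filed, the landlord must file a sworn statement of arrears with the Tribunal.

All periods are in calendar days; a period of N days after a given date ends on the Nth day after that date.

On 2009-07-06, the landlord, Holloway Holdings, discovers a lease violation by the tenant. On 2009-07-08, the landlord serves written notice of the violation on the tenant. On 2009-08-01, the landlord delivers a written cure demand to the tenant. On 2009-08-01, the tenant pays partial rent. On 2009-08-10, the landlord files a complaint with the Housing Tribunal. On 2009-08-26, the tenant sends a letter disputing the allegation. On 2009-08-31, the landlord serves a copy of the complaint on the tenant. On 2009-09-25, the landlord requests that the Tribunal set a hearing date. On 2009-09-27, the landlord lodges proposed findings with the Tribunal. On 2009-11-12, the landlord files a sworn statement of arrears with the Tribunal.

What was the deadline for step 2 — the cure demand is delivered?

2009-08-19

Step 2 runs from 2009-07-08, when the written notice is served. The window is 5–42 days after 2009-07-08; it closes on 2009-08-19.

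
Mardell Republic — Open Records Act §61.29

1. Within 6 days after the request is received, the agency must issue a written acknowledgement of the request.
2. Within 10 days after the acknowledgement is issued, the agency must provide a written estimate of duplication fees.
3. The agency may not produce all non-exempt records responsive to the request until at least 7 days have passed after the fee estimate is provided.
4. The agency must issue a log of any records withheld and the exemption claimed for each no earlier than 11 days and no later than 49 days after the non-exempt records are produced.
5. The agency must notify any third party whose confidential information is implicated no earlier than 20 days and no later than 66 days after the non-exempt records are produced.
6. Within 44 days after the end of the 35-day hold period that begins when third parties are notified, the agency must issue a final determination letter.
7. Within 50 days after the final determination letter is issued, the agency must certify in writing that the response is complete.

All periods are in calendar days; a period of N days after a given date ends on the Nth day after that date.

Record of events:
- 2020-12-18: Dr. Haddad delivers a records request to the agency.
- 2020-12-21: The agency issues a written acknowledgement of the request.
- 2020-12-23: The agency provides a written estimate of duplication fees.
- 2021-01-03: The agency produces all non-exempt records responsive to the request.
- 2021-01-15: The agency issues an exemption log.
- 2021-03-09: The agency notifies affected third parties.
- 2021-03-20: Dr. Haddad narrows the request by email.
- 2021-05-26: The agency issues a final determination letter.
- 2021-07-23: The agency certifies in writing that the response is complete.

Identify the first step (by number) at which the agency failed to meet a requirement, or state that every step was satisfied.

(1) due by 2020-12-18 + 6 days = 2020-12-24; 2020-12-21 is within that limit.
(2) due by 2020-12-21 + 10 days = 2020-12-31; done 2020-12-23 — timely.
(3) permitted from 2020-12-23 + 7 days = 2020-12-30 onward; done 2021-01-03 — permitted.
(4) the permitted window runs from 2021-01-03 + 11 = 2021-01-14 to 2021-01-03 + 49 = 2021-02-21; done 2021-01-15 — within the window.
(5) the permitted window runs from 2021-01-03 + 20 = 2021-01-23 to 2021-01-03 + 66 = 2021-03-10; done 2021-03-09 — within the window.
(6) due by 2021-04-13 + 44 days = 2021-05-27; 2021-05-26 is within that limit.
(7) due by 2021-05-26 + 50 days = 2021-07-15; not done until 2021-07-23, 8 days after the deadline.
That is the first point of non-compliance.

Step 7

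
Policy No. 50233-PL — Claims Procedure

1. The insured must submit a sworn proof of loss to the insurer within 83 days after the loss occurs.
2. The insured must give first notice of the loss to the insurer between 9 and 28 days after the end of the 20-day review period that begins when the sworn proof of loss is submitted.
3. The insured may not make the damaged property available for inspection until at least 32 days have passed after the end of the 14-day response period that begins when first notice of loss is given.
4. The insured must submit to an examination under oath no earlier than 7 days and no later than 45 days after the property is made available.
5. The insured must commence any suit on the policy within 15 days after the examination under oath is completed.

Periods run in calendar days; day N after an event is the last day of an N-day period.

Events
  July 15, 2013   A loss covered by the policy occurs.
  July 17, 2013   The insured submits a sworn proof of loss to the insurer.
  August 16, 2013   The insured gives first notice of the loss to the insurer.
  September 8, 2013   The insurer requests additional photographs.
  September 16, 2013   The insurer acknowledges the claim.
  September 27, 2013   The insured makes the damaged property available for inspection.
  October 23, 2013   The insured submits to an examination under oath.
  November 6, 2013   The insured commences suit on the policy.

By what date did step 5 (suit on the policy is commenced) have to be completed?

Step 5 runs from October 23, 2013, when the examination under oath is completed. 15 days after October 23, 2013 is November 7, 2013.

November 7, 2013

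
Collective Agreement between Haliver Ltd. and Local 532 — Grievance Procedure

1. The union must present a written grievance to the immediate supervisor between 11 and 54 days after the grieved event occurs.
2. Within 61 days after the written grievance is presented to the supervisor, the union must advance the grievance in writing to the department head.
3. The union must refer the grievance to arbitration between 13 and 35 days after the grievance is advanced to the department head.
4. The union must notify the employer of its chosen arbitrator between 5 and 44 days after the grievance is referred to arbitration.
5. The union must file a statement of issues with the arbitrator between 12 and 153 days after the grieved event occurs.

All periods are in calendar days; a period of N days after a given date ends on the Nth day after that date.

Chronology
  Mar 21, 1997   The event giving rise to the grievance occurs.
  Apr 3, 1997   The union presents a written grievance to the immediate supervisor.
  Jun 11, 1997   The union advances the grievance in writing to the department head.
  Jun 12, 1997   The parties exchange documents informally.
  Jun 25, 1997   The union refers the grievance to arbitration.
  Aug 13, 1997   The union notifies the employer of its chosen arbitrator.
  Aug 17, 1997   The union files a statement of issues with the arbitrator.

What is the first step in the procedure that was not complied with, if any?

Step 2

Step 1: the window is 11–54 days after Mar 21, 1997 (when the grieved event occurs), so Apr 1, 1997 through May 14, 1997; done Apr 3, 1997 — within the window.
Step 2: 61 days after Apr 3, 1997 (when the written grievance is presented to the supervisor) is Jun 3, 1997; not done until Jun 11, 1997, 8 days after the deadline.
The procedure was therefore not followed at step 2.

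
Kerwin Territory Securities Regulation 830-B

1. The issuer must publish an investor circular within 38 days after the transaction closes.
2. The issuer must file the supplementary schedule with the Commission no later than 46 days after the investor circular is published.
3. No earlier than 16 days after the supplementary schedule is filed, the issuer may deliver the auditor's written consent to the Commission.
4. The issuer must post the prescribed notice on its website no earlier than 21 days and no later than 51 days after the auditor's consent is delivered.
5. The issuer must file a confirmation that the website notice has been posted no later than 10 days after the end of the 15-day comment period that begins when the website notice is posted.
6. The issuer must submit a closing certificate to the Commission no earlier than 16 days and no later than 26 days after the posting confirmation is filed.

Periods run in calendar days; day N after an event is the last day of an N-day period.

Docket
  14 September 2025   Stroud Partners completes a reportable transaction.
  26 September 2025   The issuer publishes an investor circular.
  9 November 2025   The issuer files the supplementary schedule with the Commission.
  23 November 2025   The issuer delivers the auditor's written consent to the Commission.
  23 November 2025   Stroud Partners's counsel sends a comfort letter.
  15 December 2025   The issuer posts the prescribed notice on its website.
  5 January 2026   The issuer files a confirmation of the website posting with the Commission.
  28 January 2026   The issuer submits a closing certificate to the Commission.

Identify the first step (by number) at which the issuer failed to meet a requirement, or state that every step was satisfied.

Step 3

Step 1 — counting 38 days from 14 September 2025 (when the transaction closes) gives a deadline of 22 October 2025; completed 26 September 2025, before the deadline.
Step 2 — counting 46 days from 26 September 2025 (when the investor circular is published) gives a deadline of 11 November 2025; done 9 November 2025 — timely.
Step 3 — must wait 16 days from 9 November 2025 (when the supplementary schedule is filed), so not before 25 November 2025; 23 November 2025 is 2 days before the earliest permitted date.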